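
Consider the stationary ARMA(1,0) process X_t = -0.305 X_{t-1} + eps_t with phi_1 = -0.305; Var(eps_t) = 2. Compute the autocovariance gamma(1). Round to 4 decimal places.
\gamma(1) = -0.6726

Multiply the model equation by X_{t-k} and take expectations. With theta_0 = psi_0 = 1 and psi_j the MA(infinity) weights, this gives
  gamma(k) - sum_i phi_i gamma(k-i) = c_k,
  c_k = sigma^2 * sum_{j=k..q} theta_j psi_{j-k}   (c_k = 0 for k > q),
using gamma(-m) = gamma(m).
Pure AR (q = 0): c_0 = sigma^2 = 2, c_k = 0 for k >= 1.
Equations for k = 0 and k = 1 (AR order 1):
  gamma(0) = phi_1 gamma(1) + c_0
  gamma(1) = phi_1 gamma(0) + c_1
Substituting the second into the first: gamma(0) (1 - phi_1^2) = c_0 + phi_1 c_1, so
  gamma(0) = c_0 / (1 - phi_1^2) = 2 / (1 - (-0.305)^2) = 2 / 0.906975 = 2.205132.
  gamma(1) = phi_1 gamma(0) = (-0.305)(2.205132) = -0.672565.
Therefore gamma(1) = -0.6726 (to 4 decimal places).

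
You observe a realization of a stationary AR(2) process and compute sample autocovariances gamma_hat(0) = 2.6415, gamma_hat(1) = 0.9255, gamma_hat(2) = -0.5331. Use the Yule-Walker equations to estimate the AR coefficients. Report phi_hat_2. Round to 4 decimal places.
\hat\phi_{2} = -0.3700

The Yule-Walker equations for an AR(p) process read, in matrix form,
  Gamma_p phi = r_p,   with   (Gamma_p)_{ij} = gamma(|i - j|),
                       (r_p)_i = gamma(i),   i,j = 1..p.
Substitute the sample gammas (Toeplitz matrix and right-hand side of size 2):
  Gamma_p = [[2.6415, 0.9255], [0.9255, 2.6415]]
  r_p     = [0.9255, -0.5331]
Written out:
  2.6415 phi_1 + 0.9255 phi_2 = 0.9255
  0.9255 phi_1 + 2.6415 phi_2 = -0.5331
Solve by Cramer's rule:
  det = gamma(0)^2 - gamma(1)^2 = (2.6415)^2 - (0.9255)^2 = 6.97752225 - 0.85655025 = 6.120972
  phi_hat_1 = [gamma(1) gamma(0) - gamma(1) gamma(2)] / det = [(0.9255)(2.6415) - (0.9255)(-0.5331)] / 6.120972 = 2.9380923 / 6.120972 = 0.48
  phi_hat_2 = [gamma(0) gamma(2) - gamma(1)^2] / det = [(2.6415)(-0.5331) - (0.9255)^2] / 6.120972 = -2.2647339 / 6.120972 = -0.37
So phi_hat = [0.4800, -0.3700].
Therefore phi_hat_2 = -0.3700.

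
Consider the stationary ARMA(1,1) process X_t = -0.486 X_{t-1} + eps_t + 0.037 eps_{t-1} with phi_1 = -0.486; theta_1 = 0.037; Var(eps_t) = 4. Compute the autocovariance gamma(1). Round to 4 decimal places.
\gamma(1) = -2.3091

Multiply the model equation by X_{t-k} and take expectations. With theta_0 = psi_0 = 1 and psi_j the MA(infinity) weights, this gives
  gamma(k) - sum_i phi_i gamma(k-i) = c_k,
  c_k = sigma^2 * sum_{j=k..q} theta_j psi_{j-k}   (c_k = 0 for k > q),
using gamma(-m) = gamma(m).
psi-weights needed (psi_j = theta_j + sum_i phi_i psi_{j-i}):
  psi_1 = theta_1 + phi_1 = 0.037 + (-0.486) = -0.449
Right-hand sides:
  c_0 = sigma^2 (1 + theta_1 psi_1) = 4 * (1 + (0.037)(-0.449)) = 4 * 0.983387 = 3.933548
  c_1 = sigma^2 theta_1 = 4 * (0.037) = 0.148
  c_2 = 0
Equations for k = 0 and k = 1 (AR order 1):
  gamma(0) = phi_1 gamma(1) + c_0
  gamma(1) = phi_1 gamma(0) + c_1
Substituting the second into the first: gamma(0) (1 - phi_1^2) = c_0 + phi_1 c_1, so
  gamma(0) = (c_0 + phi_1 c_1) / (1 - phi_1^2) = (3.933548 + (-0.486)(0.148)) / (1 - (-0.486)^2) = 3.86162 / 0.763804 = 5.055773.
  gamma(1) = phi_1 gamma(0) + c_1 = (-0.486)(5.055773) + (0.148) = -2.309106.
Therefore gamma(1) = -2.3091 (to 4 decimal places).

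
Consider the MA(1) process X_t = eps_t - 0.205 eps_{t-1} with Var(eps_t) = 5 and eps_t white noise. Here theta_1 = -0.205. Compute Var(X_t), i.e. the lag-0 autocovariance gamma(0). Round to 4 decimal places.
\gamma(0) = 5.2101

For an MA(q) process X_t = eps_t + sum_i theta_i eps_{t-i} with
Var(eps_t) = sigma^2, the variance is
  gamma(0) = sigma^2 * (1 + sum_i theta_i^2).
  sum_i theta_i^2 = (-0.205)^2 = 0.042025.
  gamma(0) = 5 * (1 + 0.042025) = 5 * 1.042025 = 5.210125, which rounds to 5.2101.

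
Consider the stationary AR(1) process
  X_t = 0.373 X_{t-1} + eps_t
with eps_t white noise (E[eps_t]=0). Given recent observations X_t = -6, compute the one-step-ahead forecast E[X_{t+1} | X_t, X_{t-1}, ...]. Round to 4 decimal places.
E[X_{t+1} \mid \mathcal F_t] = -2.2380

For an AR(p) model X_t = c + sum_i phi_i X_{t-i} + eps_t, the
one-step-ahead conditional mean is
  E[X_{t+1} | X_t, ...] = c + sum_i phi_i X_{t+1-i}.
Substitute known values:
  E[X_{t+1} | ...] = (0.373) * (-6)
                   = -2.2380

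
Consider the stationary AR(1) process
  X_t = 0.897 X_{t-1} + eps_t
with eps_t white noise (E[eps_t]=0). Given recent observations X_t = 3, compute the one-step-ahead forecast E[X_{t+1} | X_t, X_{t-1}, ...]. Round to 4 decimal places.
E[X_{t+1} \mid \mathcal F_t] = 2.6910

For an AR(p) model X_t = c + sum_i phi_i X_{t-i} + eps_t, the
one-step-ahead conditional mean is
  E[X_{t+1} | X_t, ...] = c + sum_i phi_i X_{t+1-i}.
Substitute known values:
  E[X_{t+1} | ...] = (0.897) * (3)
                   = 2.6910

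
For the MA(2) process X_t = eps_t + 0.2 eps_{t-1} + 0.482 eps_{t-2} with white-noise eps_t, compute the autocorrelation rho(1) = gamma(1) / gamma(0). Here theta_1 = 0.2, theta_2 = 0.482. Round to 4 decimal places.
\rho(1) = 0.2330

For an MA(q) process with theta_0 = 1, the autocovariance is
  gamma(k) = sigma^2 * sum_{i=0..q-k} theta_i * theta_{i+k},
and rho(k) = gamma(k) / gamma(0). Sigma^2 cancels.
  numerator   = (1)*(0.2) + (0.2)*(0.482) = 0.2964.
  denominator = (1)^2 + (0.2)^2 + (0.482)^2 = 1.272324.
  rho(1) = 0.2964 / 1.272324 = 0.2330.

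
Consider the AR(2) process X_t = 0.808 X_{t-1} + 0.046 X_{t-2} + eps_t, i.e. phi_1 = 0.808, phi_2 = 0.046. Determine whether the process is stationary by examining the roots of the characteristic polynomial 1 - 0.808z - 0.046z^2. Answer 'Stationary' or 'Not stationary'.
\text{Stationary}

The AR(p) characteristic polynomial is P(z) = 1 - 0.808z - 0.046z^2.
Stationarity requires all roots to lie outside the unit circle, i.e. |z| > 1 for every root.
Set 1 + (-0.808) z + (-0.046) z^2 = 0, i.e. a z^2 + b z + c = 0 with a = -0.046, b = -0.808, c = 1.
Discriminant D = b^2 - 4ac = (-0.808)^2 - 4*(-0.046)*1 = 0.652864 - (-0.184) = 0.836864.
D >= 0, so the roots are real: z = (-b +/- sqrt(D)) / (2a) = (0.808 +/- 0.914803) / (-0.092).
  z_1 = (0.808 + 0.914803) / (-0.092) = -18.7261,   |z_1| = 18.7261.
  z_2 = (0.808 - 0.914803) / (-0.092) = 1.1609,   |z_2| = 1.1609.
Moduli of all roots: 18.7261, 1.1609.
All moduli strictly greater than 1? Yes.
Verdict: Stationary.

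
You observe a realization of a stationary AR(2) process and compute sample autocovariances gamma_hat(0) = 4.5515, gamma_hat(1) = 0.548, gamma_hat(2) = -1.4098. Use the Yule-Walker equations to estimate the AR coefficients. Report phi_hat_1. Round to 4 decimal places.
\hat\phi_{1} = 0.1600

The Yule-Walker equations for an AR(p) process read, in matrix form,
  Gamma_p phi = r_p,   with   (Gamma_p)_{ij} = gamma(|i - j|),
                       (r_p)_i = gamma(i),   i,j = 1..p.
Substitute the sample gammas (Toeplitz matrix and right-hand side of size 2):
  Gamma_p = [[4.5515, 0.548], [0.548, 4.5515]]
  r_p     = [0.548, -1.4098]
Written out:
  4.5515 phi_1 + 0.548 phi_2 = 0.548
  0.548 phi_1 + 4.5515 phi_2 = -1.4098
Solve by Cramer's rule:
  det = gamma(0)^2 - gamma(1)^2 = (4.5515)^2 - (0.548)^2 = 20.71615225 - 0.300304 = 20.41584825
  phi_hat_1 = [gamma(1) gamma(0) - gamma(1) gamma(2)] / det = [(0.548)(4.5515) - (0.548)(-1.4098)] / 20.41584825 = 3.2667924 / 20.41584825 = 0.16
  phi_hat_2 = [gamma(0) gamma(2) - gamma(1)^2] / det = [(4.5515)(-1.4098) - (0.548)^2] / 20.41584825 = -6.7170087 / 20.41584825 = -0.329
So phi_hat = [0.1600, -0.3290].
Therefore phi_hat_1 = 0.1600.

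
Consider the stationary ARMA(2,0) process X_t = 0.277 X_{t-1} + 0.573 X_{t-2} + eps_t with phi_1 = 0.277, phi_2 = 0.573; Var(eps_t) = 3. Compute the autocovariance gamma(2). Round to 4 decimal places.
\gamma(2) = 5.8046

Multiply the model equation by X_{t-k} and take expectations. With theta_0 = psi_0 = 1 and psi_j the MA(infinity) weights, this gives
  gamma(k) - sum_i phi_i gamma(k-i) = c_k,
  c_k = sigma^2 * sum_{j=k..q} theta_j psi_{j-k}   (c_k = 0 for k > q),
using gamma(-m) = gamma(m).
Pure AR (q = 0): c_0 = sigma^2 = 3, c_k = 0 for k >= 1.
Equations for k = 0, 1, 2 (AR order 2, c_2 = 0):
  (E0) gamma(0) = phi_1 gamma(1) + phi_2 gamma(2) + c_0
  (E1) gamma(1) = phi_1 gamma(0) + phi_2 gamma(1) + c_1
  (E2) gamma(2) = phi_1 gamma(1) + phi_2 gamma(0)
From (E1): gamma(1) = A gamma(0) + B with
  A = phi_1 / (1 - phi_2) = 0.277 / 0.427 = 0.648712,   B = c_1 / (1 - phi_2) = 0 / 0.427 = 0.
Insert (E2) into (E0): gamma(0) (1 - phi_2^2) = phi_1 (1 + phi_2) gamma(1) + c_0.
  phi_1 (1 + phi_2) = (0.277)(1.573) = 0.435721,   1 - phi_2^2 = 0.671671.
Replace gamma(1) by A gamma(0) + B and collect gamma(0):
  gamma(0) [0.671671 - (0.435721)(0.648712)] = c_0 = 3
  gamma(0) * 0.389014 = 3
  gamma(0) = 3 / 0.389014 = 7.711813.
  gamma(1) = A gamma(0) = (0.648712)(7.711813) = 5.002745.
  gamma(2) = phi_1 gamma(1) + phi_2 gamma(0) = (0.277)(5.002745) + (0.573)(7.711813) = 5.804629.
Therefore gamma(2) = 5.8046 (to 4 decimal places).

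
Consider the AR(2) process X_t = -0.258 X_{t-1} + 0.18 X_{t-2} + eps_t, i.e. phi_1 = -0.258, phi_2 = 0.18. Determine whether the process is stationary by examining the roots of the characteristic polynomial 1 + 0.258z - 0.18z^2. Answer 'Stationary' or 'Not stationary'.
\text{Stationary}

The AR(p) characteristic polynomial is P(z) = 1 + 0.258z - 0.18z^2.
Stationarity requires all roots to lie outside the unit circle, i.e. |z| > 1 for every root.
Set 1 + (0.258) z + (-0.18) z^2 = 0, i.e. a z^2 + b z + c = 0 with a = -0.18, b = 0.258, c = 1.
Discriminant D = b^2 - 4ac = (0.258)^2 - 4*(-0.18)*1 = 0.066564 - (-0.72) = 0.786564.
D >= 0, so the roots are real: z = (-b +/- sqrt(D)) / (2a) = (-0.258 +/- 0.886884) / (-0.36).
  z_1 = (-0.258 + 0.886884) / (-0.36) = -1.7469,   |z_1| = 1.7469.
  z_2 = (-0.258 - 0.886884) / (-0.36) = 3.1802,   |z_2| = 3.1802.
Moduli of all roots: 1.7469, 3.1802.
All moduli strictly greater than 1? Yes.
Verdict: Stationary.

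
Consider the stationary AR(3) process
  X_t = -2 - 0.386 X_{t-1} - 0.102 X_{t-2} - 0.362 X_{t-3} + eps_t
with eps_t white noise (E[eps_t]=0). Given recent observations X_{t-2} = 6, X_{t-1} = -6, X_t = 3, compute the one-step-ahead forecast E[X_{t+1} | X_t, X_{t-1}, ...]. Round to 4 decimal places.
E[X_{t+1} \mid \mathcal F_t] = -4.7180

For an AR(p) model X_t = c + sum_i phi_i X_{t-i} + eps_t, the
one-step-ahead conditional mean is
  E[X_{t+1} | X_t, ...] = c + sum_i phi_i X_{t+1-i}.
Substitute known values:
  E[X_{t+1} | ...] = -2 + (-0.386) * (3) + (-0.102) * (-6) + (-0.362) * (6)
                   = -4.7180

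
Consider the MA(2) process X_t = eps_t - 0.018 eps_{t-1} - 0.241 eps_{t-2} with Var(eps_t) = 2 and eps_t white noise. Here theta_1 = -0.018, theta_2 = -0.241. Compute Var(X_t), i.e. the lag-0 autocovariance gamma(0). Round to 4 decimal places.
\gamma(0) = 2.1168

For an MA(q) process X_t = eps_t + sum_i theta_i eps_{t-i} with
Var(eps_t) = sigma^2, the variance is
  gamma(0) = sigma^2 * (1 + sum_i theta_i^2).
  sum_i theta_i^2 = (-0.018)^2 + (-0.241)^2 = 0.000324 + 0.058081 = 0.058405.
  gamma(0) = 2 * (1 + 0.058405) = 2 * 1.058405 = 2.11681, which rounds to 2.1168.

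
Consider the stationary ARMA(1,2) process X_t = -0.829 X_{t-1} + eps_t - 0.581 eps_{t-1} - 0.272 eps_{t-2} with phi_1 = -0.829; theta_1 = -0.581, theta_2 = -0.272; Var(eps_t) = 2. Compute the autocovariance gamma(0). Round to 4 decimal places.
\gamma(0) = 11.1202

Multiply the model equation by X_{t-k} and take expectations. With theta_0 = psi_0 = 1 and psi_j the MA(infinity) weights, this gives
  gamma(k) - sum_i phi_i gamma(k-i) = c_k,
  c_k = sigma^2 * sum_{j=k..q} theta_j psi_{j-k}   (c_k = 0 for k > q),
using gamma(-m) = gamma(m).
psi-weights needed (psi_j = theta_j + sum_i phi_i psi_{j-i}):
  psi_1 = theta_1 + phi_1 = -0.581 + (-0.829) = -1.41
  psi_2 = theta_2 + phi_1 psi_1 = -0.272 + (-0.829)(-1.41) = 0.89689
Right-hand sides:
  c_0 = sigma^2 (1 + theta_1 psi_1 + theta_2 psi_2) = 2 * (1 + (-0.581)(-1.41) + (-0.272)(0.89689)) = 2 * 1.575256 = 3.150512
  c_1 = sigma^2 (theta_1 + theta_2 psi_1) = 2 * (-0.581 + (-0.272)(-1.41)) = -0.39496
  c_2 = sigma^2 theta_2 = 2 * (-0.272) = -0.544
Equations for k = 0 and k = 1 (AR order 1):
  gamma(0) = phi_1 gamma(1) + c_0
  gamma(1) = phi_1 gamma(0) + c_1
Substituting the second into the first: gamma(0) (1 - phi_1^2) = c_0 + phi_1 c_1, so
  gamma(0) = (c_0 + phi_1 c_1) / (1 - phi_1^2) = (3.150512 + (-0.829)(-0.39496)) / (1 - (-0.829)^2) = 3.477934 / 0.312759 = 11.120171.
Therefore gamma(0) = 11.1202 (to 4 decimal places).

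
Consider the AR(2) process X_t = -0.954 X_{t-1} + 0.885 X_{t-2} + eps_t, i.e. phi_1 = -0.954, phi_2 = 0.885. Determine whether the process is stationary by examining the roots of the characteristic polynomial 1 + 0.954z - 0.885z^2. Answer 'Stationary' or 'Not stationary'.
\text{Not stationary}

The AR(p) characteristic polynomial is P(z) = 1 + 0.954z - 0.885z^2.
Stationarity requires all roots to lie outside the unit circle, i.e. |z| > 1 for every root.
Set 1 + (0.954) z + (-0.885) z^2 = 0, i.e. a z^2 + b z + c = 0 with a = -0.885, b = 0.954, c = 1.
Discriminant D = b^2 - 4ac = (0.954)^2 - 4*(-0.885)*1 = 0.910116 - (-3.54) = 4.450116.
D >= 0, so the roots are real: z = (-b +/- sqrt(D)) / (2a) = (-0.954 +/- 2.10953) / (-1.77).
  z_1 = (-0.954 + 2.10953) / (-1.77) = -0.6528,   |z_1| = 0.6528.
  z_2 = (-0.954 - 2.10953) / (-1.77) = 1.7308,   |z_2| = 1.7308.
Moduli of all roots: 0.6528, 1.7308.
All moduli strictly greater than 1? No.
Verdict: Not stationary.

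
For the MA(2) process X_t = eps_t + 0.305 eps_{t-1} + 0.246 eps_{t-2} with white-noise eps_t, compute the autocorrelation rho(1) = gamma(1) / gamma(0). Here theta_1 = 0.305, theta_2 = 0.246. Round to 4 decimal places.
\rho(1) = 0.3294

For an MA(q) process with theta_0 = 1, the autocovariance is
  gamma(k) = sigma^2 * sum_{i=0..q-k} theta_i * theta_{i+k},
and rho(k) = gamma(k) / gamma(0). Sigma^2 cancels.
  numerator   = (1)*(0.305) + (0.305)*(0.246) = 0.38003.
  denominator = (1)^2 + (0.305)^2 + (0.246)^2 = 1.153541.
  rho(1) = 0.38003 / 1.153541 = 0.3294.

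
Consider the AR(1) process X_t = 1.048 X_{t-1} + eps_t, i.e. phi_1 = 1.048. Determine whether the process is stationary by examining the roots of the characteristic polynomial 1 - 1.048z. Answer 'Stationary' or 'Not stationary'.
\text{Not stationary}

The AR(p) characteristic polynomial is P(z) = 1 - 1.048z.
Stationarity requires all roots to lie outside the unit circle, i.e. |z| > 1 for every root.
This is linear in z: 1 + (-1.048) z = 0  =>  z = -1/(-1.048) = 0.954198,  |z| = 0.954198.
Moduli of all roots: 0.9542.
All moduli strictly greater than 1? No.
Verdict: Not stationary.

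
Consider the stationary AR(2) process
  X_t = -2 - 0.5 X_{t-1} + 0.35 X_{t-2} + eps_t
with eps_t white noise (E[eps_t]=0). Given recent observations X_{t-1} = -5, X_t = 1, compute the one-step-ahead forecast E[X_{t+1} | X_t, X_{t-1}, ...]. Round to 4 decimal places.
E[X_{t+1} \mid \mathcal F_t] = -4.2500

For an AR(p) model X_t = c + sum_i phi_i X_{t-i} + eps_t, the
one-step-ahead conditional mean is
  E[X_{t+1} | X_t, ...] = c + sum_i phi_i X_{t+1-i}.
Substitute known values:
  E[X_{t+1} | ...] = -2 + (-0.5) * (1) + (0.35) * (-5)
                   = -4.2500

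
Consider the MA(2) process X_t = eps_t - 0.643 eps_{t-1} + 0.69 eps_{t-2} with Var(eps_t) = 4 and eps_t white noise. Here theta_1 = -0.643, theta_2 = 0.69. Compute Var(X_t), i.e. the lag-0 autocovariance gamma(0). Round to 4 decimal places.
\gamma(0) = 7.5582

For an MA(q) process X_t = eps_t + sum_i theta_i eps_{t-i} with
Var(eps_t) = sigma^2, the variance is
  gamma(0) = sigma^2 * (1 + sum_i theta_i^2).
  sum_i theta_i^2 = (-0.643)^2 + (0.69)^2 = 0.413449 + 0.4761 = 0.889549.
  gamma(0) = 4 * (1 + 0.889549) = 4 * 1.889549 = 7.558196, which rounds to 7.5582.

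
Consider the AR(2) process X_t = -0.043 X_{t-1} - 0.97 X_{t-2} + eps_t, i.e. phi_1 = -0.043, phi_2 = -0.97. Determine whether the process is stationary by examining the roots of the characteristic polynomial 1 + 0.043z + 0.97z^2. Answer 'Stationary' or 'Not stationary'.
\text{Stationary}

The AR(p) characteristic polynomial is P(z) = 1 + 0.043z + 0.97z^2.
Stationarity requires all roots to lie outside the unit circle, i.e. |z| > 1 for every root.
Set 1 + (0.043) z + (0.97) z^2 = 0, i.e. a z^2 + b z + c = 0 with a = 0.97, b = 0.043, c = 1.
Discriminant D = b^2 - 4ac = (0.043)^2 - 4*(0.97)*1 = 0.001849 - (3.88) = -3.878151.
D < 0, so the roots are the complex-conjugate pair z = (-b +/- i sqrt(-D)) / (2a) = -0.0222 +/- 1.0151i.
For a conjugate pair |z|^2 = z * conj(z) = (product of roots) = c/a = 1/(0.97) = 1.030928, so |z| = sqrt(1.030928) = 1.0153 for both roots.
Moduli of all roots: 1.0153, 1.0153.
All moduli strictly greater than 1? Yes.
Verdict: Stationary.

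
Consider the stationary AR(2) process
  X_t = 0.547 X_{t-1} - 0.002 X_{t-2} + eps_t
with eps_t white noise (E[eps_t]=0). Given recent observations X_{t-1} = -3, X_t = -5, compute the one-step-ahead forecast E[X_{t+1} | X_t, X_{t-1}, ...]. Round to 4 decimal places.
E[X_{t+1} \mid \mathcal F_t] = -2.7290

For an AR(p) model X_t = c + sum_i phi_i X_{t-i} + eps_t, the
one-step-ahead conditional mean is
  E[X_{t+1} | X_t, ...] = c + sum_i phi_i X_{t+1-i}.
Substitute known values:
  E[X_{t+1} | ...] = (0.547) * (-5) + (-0.002) * (-3)
                   = -2.7290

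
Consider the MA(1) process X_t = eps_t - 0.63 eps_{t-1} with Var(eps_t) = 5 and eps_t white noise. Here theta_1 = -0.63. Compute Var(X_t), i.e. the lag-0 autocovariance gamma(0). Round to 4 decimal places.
\gamma(0) = 6.9845

For an MA(q) process X_t = eps_t + sum_i theta_i eps_{t-i} with
Var(eps_t) = sigma^2, the variance is
  gamma(0) = sigma^2 * (1 + sum_i theta_i^2).
  sum_i theta_i^2 = (-0.63)^2 = 0.3969.
  gamma(0) = 5 * (1 + 0.3969) = 5 * 1.3969 = 6.9845.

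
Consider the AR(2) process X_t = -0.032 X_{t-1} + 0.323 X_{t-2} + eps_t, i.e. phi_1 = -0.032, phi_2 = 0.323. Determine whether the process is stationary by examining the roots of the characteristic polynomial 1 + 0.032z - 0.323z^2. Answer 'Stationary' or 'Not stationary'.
\text{Stationary}

The AR(p) characteristic polynomial is P(z) = 1 + 0.032z - 0.323z^2.
Stationarity requires all roots to lie outside the unit circle, i.e. |z| > 1 for every root.
Set 1 + (0.032) z + (-0.323) z^2 = 0, i.e. a z^2 + b z + c = 0 with a = -0.323, b = 0.032, c = 1.
Discriminant D = b^2 - 4ac = (0.032)^2 - 4*(-0.323)*1 = 0.001024 - (-1.292) = 1.293024.
D >= 0, so the roots are real: z = (-b +/- sqrt(D)) / (2a) = (-0.032 +/- 1.137112) / (-0.646).
  z_1 = (-0.032 + 1.137112) / (-0.646) = -1.7107,   |z_1| = 1.7107.
  z_2 = (-0.032 - 1.137112) / (-0.646) = 1.8098,   |z_2| = 1.8098.
Moduli of all roots: 1.7107, 1.8098.
All moduli strictly greater than 1? Yes.
Verdict: Stationary.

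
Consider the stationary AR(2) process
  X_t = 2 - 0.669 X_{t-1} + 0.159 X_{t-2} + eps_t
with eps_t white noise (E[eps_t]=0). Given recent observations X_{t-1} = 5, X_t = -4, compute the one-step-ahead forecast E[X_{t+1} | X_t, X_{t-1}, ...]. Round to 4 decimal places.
E[X_{t+1} \mid \mathcal F_t] = 5.4710

For an AR(p) model X_t = c + sum_i phi_i X_{t-i} + eps_t, the
one-step-ahead conditional mean is
  E[X_{t+1} | X_t, ...] = c + sum_i phi_i X_{t+1-i}.
Substitute known values:
  E[X_{t+1} | ...] = 2 + (-0.669) * (-4) + (0.159) * (5)
                   = 5.4710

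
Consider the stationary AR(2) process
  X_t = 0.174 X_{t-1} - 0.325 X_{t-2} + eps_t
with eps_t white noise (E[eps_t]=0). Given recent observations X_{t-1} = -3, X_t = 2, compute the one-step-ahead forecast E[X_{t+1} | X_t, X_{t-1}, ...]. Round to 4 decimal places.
E[X_{t+1} \mid \mathcal F_t] = 1.3230

For an AR(p) model X_t = c + sum_i phi_i X_{t-i} + eps_t, the
one-step-ahead conditional mean is
  E[X_{t+1} | X_t, ...] = c + sum_i phi_i X_{t+1-i}.
Substitute known values:
  E[X_{t+1} | ...] = (0.174) * (2) + (-0.325) * (-3)
                   = 1.3230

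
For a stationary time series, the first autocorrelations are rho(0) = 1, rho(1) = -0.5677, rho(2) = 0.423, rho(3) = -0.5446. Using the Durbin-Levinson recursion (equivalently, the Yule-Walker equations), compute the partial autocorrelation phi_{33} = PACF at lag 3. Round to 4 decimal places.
\phi_{33} = -0.3859

The PACF at lag k is phi_{kk}, the last component of the solution
to the Yule-Walker system G_k phi = r_k where
  (G_k)_{ij} = rho(|i - j|), (r_k)_i = rho(i), i,j = 1..k.
Equivalently, Durbin-Levinson gives phi_{kk} iteratively:
  phi_{11} = rho(1)
  phi_{kk} = [rho(k) - sum_{j=1..k-1} phi_{k-1,j} rho(k-j)]
            / [1 - sum_{j=1..k-1} phi_{k-1,j} rho(j)],
  phi_{k,j} = phi_{k-1,j} - phi_{kk} phi_{k-1,k-j},  j = 1..k-1.
Step k = 1:
  phi_11 = rho(1) = -0.5677.
Step k = 2:
  phi_22 = [rho(2) - phi_11 rho(1)] / [1 - phi_11 rho(1)] = [0.423 - (-0.5677)(-0.5677)] / [1 - (-0.5677)(-0.5677)]
         = 0.10071671 / 0.67771671 = 0.148612.
  Update: phi_21 = phi_11 - phi_22 phi_11 = -0.5677 - (0.148612)(-0.5677) = -0.483333.
Step k = 3:
  phi_33 = [rho(3) - phi_21 rho(2) - phi_22 rho(1)] / [1 - phi_21 rho(1) - phi_22 rho(2)]
    numerator   = -0.5446 - (-0.483333)(0.423) - (0.148612)(-0.5677) = -0.25578318
    denominator = 1 - (-0.483333)(-0.5677) - (0.148612)(0.423) = 0.66274902
  phi_33 = -0.25578318 / 0.66274902 = -0.3859.
Therefore phi_{33} = -0.3859.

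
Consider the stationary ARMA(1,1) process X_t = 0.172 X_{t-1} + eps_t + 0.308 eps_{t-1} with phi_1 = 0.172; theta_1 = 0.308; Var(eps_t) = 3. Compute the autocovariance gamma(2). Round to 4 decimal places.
\gamma(2) = 0.2688

Multiply the model equation by X_{t-k} and take expectations. With theta_0 = psi_0 = 1 and psi_j the MA(infinity) weights, this gives
  gamma(k) - sum_i phi_i gamma(k-i) = c_k,
  c_k = sigma^2 * sum_{j=k..q} theta_j psi_{j-k}   (c_k = 0 for k > q),
using gamma(-m) = gamma(m).
psi-weights needed (psi_j = theta_j + sum_i phi_i psi_{j-i}):
  psi_1 = theta_1 + phi_1 = 0.308 + (0.172) = 0.48
Right-hand sides:
  c_0 = sigma^2 (1 + theta_1 psi_1) = 3 * (1 + (0.308)(0.48)) = 3 * 1.14784 = 3.44352
  c_1 = sigma^2 theta_1 = 3 * (0.308) = 0.924
  c_2 = 0
Equations for k = 0 and k = 1 (AR order 1):
  gamma(0) = phi_1 gamma(1) + c_0
  gamma(1) = phi_1 gamma(0) + c_1
Substituting the second into the first: gamma(0) (1 - phi_1^2) = c_0 + phi_1 c_1, so
  gamma(0) = (c_0 + phi_1 c_1) / (1 - phi_1^2) = (3.44352 + (0.172)(0.924)) / (1 - (0.172)^2) = 3.602448 / 0.970416 = 3.712272.
  gamma(1) = phi_1 gamma(0) + c_1 = (0.172)(3.712272) + (0.924) = 1.562511.
For k = 2 (> q): gamma(2) = phi_1 gamma(1) = (0.172)(1.562511) = 0.268752.
Therefore gamma(2) = 0.2688 (to 4 decimal places).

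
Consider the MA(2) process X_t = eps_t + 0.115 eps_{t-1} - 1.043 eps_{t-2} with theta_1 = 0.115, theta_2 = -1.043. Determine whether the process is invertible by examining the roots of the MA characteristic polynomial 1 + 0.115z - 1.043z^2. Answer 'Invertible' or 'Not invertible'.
\text{Not invertible}

The MA(q) characteristic polynomial is P(z) = 1 + 0.115z - 1.043z^2.
Invertibility requires all roots to lie outside the unit circle, i.e. |z| > 1 for every root.
Set 1 + (0.115) z + (-1.043) z^2 = 0, i.e. a z^2 + b z + c = 0 with a = -1.043, b = 0.115, c = 1.
Discriminant D = b^2 - 4ac = (0.115)^2 - 4*(-1.043)*1 = 0.013225 - (-4.172) = 4.185225.
D >= 0, so the roots are real: z = (-b +/- sqrt(D)) / (2a) = (-0.115 +/- 2.045782) / (-2.086).
  z_1 = (-0.115 + 2.045782) / (-2.086) = -0.9256,   |z_1| = 0.9256.
  z_2 = (-0.115 - 2.045782) / (-2.086) = 1.0358,   |z_2| = 1.0358.
Moduli of all roots: 0.9256, 1.0358.
All moduli strictly greater than 1? No.
Verdict: Not invertible.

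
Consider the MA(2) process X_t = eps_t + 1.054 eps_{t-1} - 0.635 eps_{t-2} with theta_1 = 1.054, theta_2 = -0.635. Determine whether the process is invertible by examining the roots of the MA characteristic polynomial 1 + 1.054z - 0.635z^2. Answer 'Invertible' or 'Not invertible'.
\text{Not invertible}

The MA(q) characteristic polynomial is P(z) = 1 + 1.054z - 0.635z^2.
Invertibility requires all roots to lie outside the unit circle, i.e. |z| > 1 for every root.
Set 1 + (1.054) z + (-0.635) z^2 = 0, i.e. a z^2 + b z + c = 0 with a = -0.635, b = 1.054, c = 1.
Discriminant D = b^2 - 4ac = (1.054)^2 - 4*(-0.635)*1 = 1.110916 - (-2.54) = 3.650916.
D >= 0, so the roots are real: z = (-b +/- sqrt(D)) / (2a) = (-1.054 +/- 1.910737) / (-1.27).
  z_1 = (-1.054 + 1.910737) / (-1.27) = -0.6746,   |z_1| = 0.6746.
  z_2 = (-1.054 - 1.910737) / (-1.27) = 2.3344,   |z_2| = 2.3344.
Moduli of all roots: 0.6746, 2.3344.
All moduli strictly greater than 1? No.
Verdict: Not invertible.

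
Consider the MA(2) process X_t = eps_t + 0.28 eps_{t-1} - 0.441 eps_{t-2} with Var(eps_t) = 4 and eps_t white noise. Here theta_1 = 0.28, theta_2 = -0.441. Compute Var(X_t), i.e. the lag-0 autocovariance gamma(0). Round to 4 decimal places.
\gamma(0) = 5.0915

For an MA(q) process X_t = eps_t + sum_i theta_i eps_{t-i} with
Var(eps_t) = sigma^2, the variance is
  gamma(0) = sigma^2 * (1 + sum_i theta_i^2).
  sum_i theta_i^2 = (0.28)^2 + (-0.441)^2 = 0.0784 + 0.194481 = 0.272881.
  gamma(0) = 4 * (1 + 0.272881) = 4 * 1.272881 = 5.091524, which rounds to 5.0915.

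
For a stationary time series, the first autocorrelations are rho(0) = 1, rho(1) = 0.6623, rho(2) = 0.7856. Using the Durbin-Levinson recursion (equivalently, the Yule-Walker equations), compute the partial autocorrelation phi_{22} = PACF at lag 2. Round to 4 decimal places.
\phi_{22} = 0.6181

The PACF at lag k is phi_{kk}, the last component of the solution
to the Yule-Walker system G_k phi = r_k where
  (G_k)_{ij} = rho(|i - j|), (r_k)_i = rho(i), i,j = 1..k.
Equivalently, Durbin-Levinson gives phi_{kk} iteratively:
  phi_{11} = rho(1)
  phi_{kk} = [rho(k) - sum_{j=1..k-1} phi_{k-1,j} rho(k-j)]
            / [1 - sum_{j=1..k-1} phi_{k-1,j} rho(j)],
  phi_{k,j} = phi_{k-1,j} - phi_{kk} phi_{k-1,k-j},  j = 1..k-1.
Step k = 1:
  phi_11 = rho(1) = 0.6623.
Step k = 2:
  phi_22 = [rho(2) - phi_11 rho(1)] / [1 - phi_11 rho(1)] = [0.7856 - (0.6623)(0.6623)] / [1 - (0.6623)(0.6623)]
         = 0.34695871 / 0.56135871 = 0.6181.
Therefore phi_{22} = 0.6181.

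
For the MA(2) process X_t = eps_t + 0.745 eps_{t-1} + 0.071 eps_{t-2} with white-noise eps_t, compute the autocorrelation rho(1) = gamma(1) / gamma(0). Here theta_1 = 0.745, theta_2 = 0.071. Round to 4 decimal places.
\rho(1) = 0.5114

For an MA(q) process with theta_0 = 1, the autocovariance is
  gamma(k) = sigma^2 * sum_{i=0..q-k} theta_i * theta_{i+k},
and rho(k) = gamma(k) / gamma(0). Sigma^2 cancels.
  numerator   = (1)*(0.745) + (0.745)*(0.071) = 0.797895.
  denominator = (1)^2 + (0.745)^2 + (0.071)^2 = 1.560066.
  rho(1) = 0.797895 / 1.560066 = 0.5114.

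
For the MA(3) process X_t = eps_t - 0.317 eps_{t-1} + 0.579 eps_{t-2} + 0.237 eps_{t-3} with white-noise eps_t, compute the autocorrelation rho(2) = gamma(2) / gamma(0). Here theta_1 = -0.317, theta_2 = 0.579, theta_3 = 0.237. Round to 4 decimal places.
\rho(2) = 0.3377

For an MA(q) process with theta_0 = 1, the autocovariance is
  gamma(k) = sigma^2 * sum_{i=0..q-k} theta_i * theta_{i+k},
and rho(k) = gamma(k) / gamma(0). Sigma^2 cancels.
  numerator   = (1)*(0.579) + (-0.317)*(0.237) = 0.503871.
  denominator = (1)^2 + (-0.317)^2 + (0.579)^2 + (0.237)^2 = 1.491899.
  rho(2) = 0.503871 / 1.491899 = 0.3377.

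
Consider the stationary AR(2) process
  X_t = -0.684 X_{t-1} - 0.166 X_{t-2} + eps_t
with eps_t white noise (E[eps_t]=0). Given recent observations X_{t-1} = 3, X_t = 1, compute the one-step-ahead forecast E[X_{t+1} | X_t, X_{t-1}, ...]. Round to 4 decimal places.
E[X_{t+1} \mid \mathcal F_t] = -1.1820

For an AR(p) model X_t = c + sum_i phi_i X_{t-i} + eps_t, the
one-step-ahead conditional mean is
  E[X_{t+1} | X_t, ...] = c + sum_i phi_i X_{t+1-i}.
Substitute known values:
  E[X_{t+1} | ...] = (-0.684) * (1) + (-0.166) * (3)
                   = -1.1820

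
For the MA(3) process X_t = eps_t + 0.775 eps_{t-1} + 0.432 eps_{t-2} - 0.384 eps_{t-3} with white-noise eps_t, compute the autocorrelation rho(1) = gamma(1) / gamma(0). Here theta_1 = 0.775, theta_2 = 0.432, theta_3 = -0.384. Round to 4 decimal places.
\rho(1) = 0.4879

For an MA(q) process with theta_0 = 1, the autocovariance is
  gamma(k) = sigma^2 * sum_{i=0..q-k} theta_i * theta_{i+k},
and rho(k) = gamma(k) / gamma(0). Sigma^2 cancels.
  numerator   = (1)*(0.775) + (0.775)*(0.432) + (0.432)*(-0.384) = 0.943912.
  denominator = (1)^2 + (0.775)^2 + (0.432)^2 + (-0.384)^2 = 1.934705.
  rho(1) = 0.943912 / 1.934705 = 0.4879.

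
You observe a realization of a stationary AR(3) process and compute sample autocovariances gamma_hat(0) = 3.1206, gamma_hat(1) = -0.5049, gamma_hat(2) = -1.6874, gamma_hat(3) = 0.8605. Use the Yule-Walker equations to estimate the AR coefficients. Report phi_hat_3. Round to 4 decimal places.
\hat\phi_{3} = 0.0670

The Yule-Walker equations for an AR(p) process read, in matrix form,
  Gamma_p phi = r_p,   with   (Gamma_p)_{ij} = gamma(|i - j|),
                       (r_p)_i = gamma(i),   i,j = 1..p.
Substitute the sample gammas (Toeplitz matrix and right-hand side of size 3):
  Gamma_p = [[3.1206, -0.5049, -1.6874], [-0.5049, 3.1206, -0.5049], [-1.6874, -0.5049, 3.1206]]
  r_p     = [-0.5049, -1.6874, 0.8605]
Written out (R1..R3):
  (R1) 3.1206 phi_1 - 0.5049 phi_2 - 1.6874 phi_3 = -0.5049
  (R2) -0.5049 phi_1 + 3.1206 phi_2 - 0.5049 phi_3 = -1.6874
  (R3) -1.6874 phi_1 - 0.5049 phi_2 + 3.1206 phi_3 = 0.8605
Gaussian elimination:
  R2 <- R2 - (-0.5049/3.1206) R1 = R2 - (-0.161796) R1:  3.038909 phi_2 - 0.777914 phi_3 = -1.769091
  R3 <- R3 - (-1.6874/3.1206) R1 = R3 - (-0.540729) R1:  -0.777914 phi_2 + 2.208173 phi_3 = 0.587486
  R3 <- R3 - (-0.777914/3.038909) R2 = R3 - (-0.255985) R2:  2.009039 phi_3 = 0.134626
Back-substitution:
  phi_hat_3 = 0.134626 / 2.009039 = 0.06701
  phi_hat_2 = (-1.769091 - (-0.777914)(0.06701)) / 3.038909 = -0.564993
  phi_hat_1 = (-0.5049 - (-0.5049)(-0.564993) - (-1.6874)(0.06701)) / 3.1206 = -0.216975
So phi_hat = [-0.2170, -0.5650, 0.0670].
Therefore phi_hat_3 = 0.0670.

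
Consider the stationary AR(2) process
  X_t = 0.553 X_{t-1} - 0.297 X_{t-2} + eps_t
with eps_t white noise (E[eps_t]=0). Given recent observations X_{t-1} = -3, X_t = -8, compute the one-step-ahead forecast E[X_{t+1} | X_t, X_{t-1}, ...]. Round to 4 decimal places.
E[X_{t+1} \mid \mathcal F_t] = -3.5330

For an AR(p) model X_t = c + sum_i phi_i X_{t-i} + eps_t, the
one-step-ahead conditional mean is
  E[X_{t+1} | X_t, ...] = c + sum_i phi_i X_{t+1-i}.
Substitute known values:
  E[X_{t+1} | ...] = (0.553) * (-8) + (-0.297) * (-3)
                   = -3.5330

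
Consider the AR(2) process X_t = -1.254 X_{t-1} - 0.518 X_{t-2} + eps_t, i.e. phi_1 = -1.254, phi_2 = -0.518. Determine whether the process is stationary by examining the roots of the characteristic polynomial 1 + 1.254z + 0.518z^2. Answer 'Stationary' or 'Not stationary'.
\text{Stationary}

The AR(p) characteristic polynomial is P(z) = 1 + 1.254z + 0.518z^2.
Stationarity requires all roots to lie outside the unit circle, i.e. |z| > 1 for every root.
Set 1 + (1.254) z + (0.518) z^2 = 0, i.e. a z^2 + b z + c = 0 with a = 0.518, b = 1.254, c = 1.
Discriminant D = b^2 - 4ac = (1.254)^2 - 4*(0.518)*1 = 1.572516 - (2.072) = -0.499484.
D < 0, so the roots are the complex-conjugate pair z = (-b +/- i sqrt(-D)) / (2a) = -1.2104 +/- 0.6822i.
For a conjugate pair |z|^2 = z * conj(z) = (product of roots) = c/a = 1/(0.518) = 1.930502, so |z| = sqrt(1.930502) = 1.3894 for both roots.
Moduli of all roots: 1.3894, 1.3894.
All moduli strictly greater than 1? Yes.
Verdict: Stationary.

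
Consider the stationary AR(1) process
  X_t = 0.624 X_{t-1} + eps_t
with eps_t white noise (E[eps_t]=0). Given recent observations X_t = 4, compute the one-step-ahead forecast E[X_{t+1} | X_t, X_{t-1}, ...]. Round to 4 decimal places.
E[X_{t+1} \mid \mathcal F_t] = 2.4960

For an AR(p) model X_t = c + sum_i phi_i X_{t-i} + eps_t, the
one-step-ahead conditional mean is
  E[X_{t+1} | X_t, ...] = c + sum_i phi_i X_{t+1-i}.
Substitute known values:
  E[X_{t+1} | ...] = (0.624) * (4)
                   = 2.4960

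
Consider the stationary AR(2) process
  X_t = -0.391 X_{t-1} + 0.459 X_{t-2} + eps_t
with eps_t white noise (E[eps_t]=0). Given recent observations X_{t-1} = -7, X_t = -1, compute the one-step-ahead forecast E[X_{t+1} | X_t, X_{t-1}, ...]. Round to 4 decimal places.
E[X_{t+1} \mid \mathcal F_t] = -2.8220

For an AR(p) model X_t = c + sum_i phi_i X_{t-i} + eps_t, the
one-step-ahead conditional mean is
  E[X_{t+1} | X_t, ...] = c + sum_i phi_i X_{t+1-i}.
Substitute known values:
  E[X_{t+1} | ...] = (-0.391) * (-1) + (0.459) * (-7)
                   = -2.8220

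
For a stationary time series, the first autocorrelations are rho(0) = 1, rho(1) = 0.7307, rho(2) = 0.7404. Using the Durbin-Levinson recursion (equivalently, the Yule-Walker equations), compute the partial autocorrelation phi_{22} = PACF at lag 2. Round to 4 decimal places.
\phi_{22} = 0.4430

The PACF at lag k is phi_{kk}, the last component of the solution
to the Yule-Walker system G_k phi = r_k where
  (G_k)_{ij} = rho(|i - j|), (r_k)_i = rho(i), i,j = 1..k.
Equivalently, Durbin-Levinson gives phi_{kk} iteratively:
  phi_{11} = rho(1)
  phi_{kk} = [rho(k) - sum_{j=1..k-1} phi_{k-1,j} rho(k-j)]
            / [1 - sum_{j=1..k-1} phi_{k-1,j} rho(j)],
  phi_{k,j} = phi_{k-1,j} - phi_{kk} phi_{k-1,k-j},  j = 1..k-1.
Step k = 1:
  phi_11 = rho(1) = 0.7307.
Step k = 2:
  phi_22 = [rho(2) - phi_11 rho(1)] / [1 - phi_11 rho(1)] = [0.7404 - (0.7307)(0.7307)] / [1 - (0.7307)(0.7307)]
         = 0.20647751 / 0.46607751 = 0.443.
Therefore phi_{22} = 0.4430.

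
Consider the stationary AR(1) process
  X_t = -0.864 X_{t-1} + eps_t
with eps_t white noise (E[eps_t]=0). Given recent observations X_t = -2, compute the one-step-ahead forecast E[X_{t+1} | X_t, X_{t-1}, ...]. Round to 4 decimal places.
E[X_{t+1} \mid \mathcal F_t] = 1.7280

For an AR(p) model X_t = c + sum_i phi_i X_{t-i} + eps_t, the
one-step-ahead conditional mean is
  E[X_{t+1} | X_t, ...] = c + sum_i phi_i X_{t+1-i}.
Substitute known values:
  E[X_{t+1} | ...] = (-0.864) * (-2)
                   = 1.7280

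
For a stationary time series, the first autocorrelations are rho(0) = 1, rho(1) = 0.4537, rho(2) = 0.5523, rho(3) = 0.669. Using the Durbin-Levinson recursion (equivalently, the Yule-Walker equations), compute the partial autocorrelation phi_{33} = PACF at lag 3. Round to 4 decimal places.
\phi_{33} = 0.5129

The PACF at lag k is phi_{kk}, the last component of the solution
to the Yule-Walker system G_k phi = r_k where
  (G_k)_{ij} = rho(|i - j|), (r_k)_i = rho(i), i,j = 1..k.
Equivalently, Durbin-Levinson gives phi_{kk} iteratively:
  phi_{11} = rho(1)
  phi_{kk} = [rho(k) - sum_{j=1..k-1} phi_{k-1,j} rho(k-j)]
            / [1 - sum_{j=1..k-1} phi_{k-1,j} rho(j)],
  phi_{k,j} = phi_{k-1,j} - phi_{kk} phi_{k-1,k-j},  j = 1..k-1.
Step k = 1:
  phi_11 = rho(1) = 0.4537.
Step k = 2:
  phi_22 = [rho(2) - phi_11 rho(1)] / [1 - phi_11 rho(1)] = [0.5523 - (0.4537)(0.4537)] / [1 - (0.4537)(0.4537)]
         = 0.34645631 / 0.79415631 = 0.436257.
  Update: phi_21 = phi_11 - phi_22 phi_11 = 0.4537 - (0.436257)(0.4537) = 0.25577.
Step k = 3:
  phi_33 = [rho(3) - phi_21 rho(2) - phi_22 rho(1)] / [1 - phi_21 rho(1) - phi_22 rho(2)]
    numerator   = 0.669 - (0.25577)(0.5523) - (0.436257)(0.4537) = 0.3298083
    denominator = 1 - (0.25577)(0.4537) - (0.436257)(0.5523) = 0.64301229
  phi_33 = 0.3298083 / 0.64301229 = 0.5129.
Therefore phi_{33} = 0.5129.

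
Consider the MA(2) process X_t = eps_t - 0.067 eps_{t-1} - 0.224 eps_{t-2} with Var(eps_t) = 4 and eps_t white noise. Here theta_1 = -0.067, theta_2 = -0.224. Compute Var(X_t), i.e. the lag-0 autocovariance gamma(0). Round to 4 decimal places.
\gamma(0) = 4.2187

For an MA(q) process X_t = eps_t + sum_i theta_i eps_{t-i} with
Var(eps_t) = sigma^2, the variance is
  gamma(0) = sigma^2 * (1 + sum_i theta_i^2).
  sum_i theta_i^2 = (-0.067)^2 + (-0.224)^2 = 0.004489 + 0.050176 = 0.054665.
  gamma(0) = 4 * (1 + 0.054665) = 4 * 1.054665 = 4.21866, which rounds to 4.2187.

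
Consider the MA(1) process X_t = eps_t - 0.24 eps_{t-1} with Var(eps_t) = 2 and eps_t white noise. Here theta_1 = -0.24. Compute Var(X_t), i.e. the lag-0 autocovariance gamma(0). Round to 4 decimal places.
\gamma(0) = 2.1152

For an MA(q) process X_t = eps_t + sum_i theta_i eps_{t-i} with
Var(eps_t) = sigma^2, the variance is
  gamma(0) = sigma^2 * (1 + sum_i theta_i^2).
  sum_i theta_i^2 = (-0.24)^2 = 0.0576.
  gamma(0) = 2 * (1 + 0.0576) = 2 * 1.0576 = 2.1152.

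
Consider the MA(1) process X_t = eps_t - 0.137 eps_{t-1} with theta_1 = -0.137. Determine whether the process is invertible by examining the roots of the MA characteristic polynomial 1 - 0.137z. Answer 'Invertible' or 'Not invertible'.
\text{Invertible}

The MA(q) characteristic polynomial is P(z) = 1 - 0.137z.
Invertibility requires all roots to lie outside the unit circle, i.e. |z| > 1 for every root.
This is linear in z: 1 + (-0.137) z = 0  =>  z = -1/(-0.137) = 7.29927,  |z| = 7.29927.
Moduli of all roots: 7.2993.
All moduli strictly greater than 1? Yes.
Verdict: Invertible.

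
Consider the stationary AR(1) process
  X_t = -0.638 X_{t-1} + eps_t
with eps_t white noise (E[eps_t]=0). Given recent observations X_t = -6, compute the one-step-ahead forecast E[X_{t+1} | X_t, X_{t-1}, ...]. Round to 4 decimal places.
E[X_{t+1} \mid \mathcal F_t] = 3.8280

For an AR(p) model X_t = c + sum_i phi_i X_{t-i} + eps_t, the
one-step-ahead conditional mean is
  E[X_{t+1} | X_t, ...] = c + sum_i phi_i X_{t+1-i}.
Substitute known values:
  E[X_{t+1} | ...] = (-0.638) * (-6)
                   = 3.8280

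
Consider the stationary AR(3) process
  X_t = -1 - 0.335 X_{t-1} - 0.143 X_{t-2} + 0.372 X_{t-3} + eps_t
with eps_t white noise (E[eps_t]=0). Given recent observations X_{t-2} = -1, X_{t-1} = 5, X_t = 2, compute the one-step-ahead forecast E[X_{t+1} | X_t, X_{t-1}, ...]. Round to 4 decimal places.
E[X_{t+1} \mid \mathcal F_t] = -2.7570

For an AR(p) model X_t = c + sum_i phi_i X_{t-i} + eps_t, the
one-step-ahead conditional mean is
  E[X_{t+1} | X_t, ...] = c + sum_i phi_i X_{t+1-i}.
Substitute known values:
  E[X_{t+1} | ...] = -1 + (-0.335) * (2) + (-0.143) * (5) + (0.372) * (-1)
                   = -2.7570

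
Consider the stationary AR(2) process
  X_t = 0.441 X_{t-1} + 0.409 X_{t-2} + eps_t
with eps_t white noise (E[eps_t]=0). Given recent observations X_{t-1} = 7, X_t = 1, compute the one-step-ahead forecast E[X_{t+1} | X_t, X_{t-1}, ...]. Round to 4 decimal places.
E[X_{t+1} \mid \mathcal F_t] = 3.3040

For an AR(p) model X_t = c + sum_i phi_i X_{t-i} + eps_t, the
one-step-ahead conditional mean is
  E[X_{t+1} | X_t, ...] = c + sum_i phi_i X_{t+1-i}.
Substitute known values:
  E[X_{t+1} | ...] = (0.441) * (1) + (0.409) * (7)
                   = 3.3040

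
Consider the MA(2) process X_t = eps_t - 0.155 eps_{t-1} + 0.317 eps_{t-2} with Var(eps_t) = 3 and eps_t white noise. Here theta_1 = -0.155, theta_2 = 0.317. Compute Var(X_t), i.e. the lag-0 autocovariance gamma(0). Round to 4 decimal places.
\gamma(0) = 3.3735

For an MA(q) process X_t = eps_t + sum_i theta_i eps_{t-i} with
Var(eps_t) = sigma^2, the variance is
  gamma(0) = sigma^2 * (1 + sum_i theta_i^2).
  sum_i theta_i^2 = (-0.155)^2 + (0.317)^2 = 0.024025 + 0.100489 = 0.124514.
  gamma(0) = 3 * (1 + 0.124514) = 3 * 1.124514 = 3.373542, which rounds to 3.3735.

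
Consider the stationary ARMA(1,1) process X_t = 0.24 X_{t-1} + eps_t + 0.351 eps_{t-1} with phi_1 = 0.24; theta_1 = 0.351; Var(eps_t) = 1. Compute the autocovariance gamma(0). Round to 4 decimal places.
\gamma(0) = 1.3706

Multiply the model equation by X_{t-k} and take expectations. With theta_0 = psi_0 = 1 and psi_j the MA(infinity) weights, this gives
  gamma(k) - sum_i phi_i gamma(k-i) = c_k,
  c_k = sigma^2 * sum_{j=k..q} theta_j psi_{j-k}   (c_k = 0 for k > q),
using gamma(-m) = gamma(m).
psi-weights needed (psi_j = theta_j + sum_i phi_i psi_{j-i}):
  psi_1 = theta_1 + phi_1 = 0.351 + (0.24) = 0.591
Right-hand sides:
  c_0 = sigma^2 (1 + theta_1 psi_1) = 1 * (1 + (0.351)(0.591)) = 1 * 1.207441 = 1.207441
  c_1 = sigma^2 theta_1 = 1 * (0.351) = 0.351
  c_2 = 0
Equations for k = 0 and k = 1 (AR order 1):
  gamma(0) = phi_1 gamma(1) + c_0
  gamma(1) = phi_1 gamma(0) + c_1
Substituting the second into the first: gamma(0) (1 - phi_1^2) = c_0 + phi_1 c_1, so
  gamma(0) = (c_0 + phi_1 c_1) / (1 - phi_1^2) = (1.207441 + (0.24)(0.351)) / (1 - (0.24)^2) = 1.291681 / 0.9424 = 1.370629.
Therefore gamma(0) = 1.3706 (to 4 decimal places).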